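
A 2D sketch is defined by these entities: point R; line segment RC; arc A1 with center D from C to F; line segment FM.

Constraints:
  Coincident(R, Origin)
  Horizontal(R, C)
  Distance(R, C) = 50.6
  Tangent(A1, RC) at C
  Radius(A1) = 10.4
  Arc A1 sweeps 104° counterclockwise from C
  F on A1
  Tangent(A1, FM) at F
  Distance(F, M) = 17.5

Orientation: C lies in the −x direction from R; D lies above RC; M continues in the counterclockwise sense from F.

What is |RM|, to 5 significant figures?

53.811

On A1, C sits at bearing -90° from D; a 104° counterclockwise sweep puts F at bearing 14°, so F = D + 10.4·(cos 14°, sin 14°) = (-40.509, 12.916). Tangency of A1 to FM means the radius DF is perpendicular to FM, so FM runs along (−sin 14°, cos 14°); with |FM| = 17.5, M = (-44.743, 29.896). Then |RM| = |M − R| = 53.811.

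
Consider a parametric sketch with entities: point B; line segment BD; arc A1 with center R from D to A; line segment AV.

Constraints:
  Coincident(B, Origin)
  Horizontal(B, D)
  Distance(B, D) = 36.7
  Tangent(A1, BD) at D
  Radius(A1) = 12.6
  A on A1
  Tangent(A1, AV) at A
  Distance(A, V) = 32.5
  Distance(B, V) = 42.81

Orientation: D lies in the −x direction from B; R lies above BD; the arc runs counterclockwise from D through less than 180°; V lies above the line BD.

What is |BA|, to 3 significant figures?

26.2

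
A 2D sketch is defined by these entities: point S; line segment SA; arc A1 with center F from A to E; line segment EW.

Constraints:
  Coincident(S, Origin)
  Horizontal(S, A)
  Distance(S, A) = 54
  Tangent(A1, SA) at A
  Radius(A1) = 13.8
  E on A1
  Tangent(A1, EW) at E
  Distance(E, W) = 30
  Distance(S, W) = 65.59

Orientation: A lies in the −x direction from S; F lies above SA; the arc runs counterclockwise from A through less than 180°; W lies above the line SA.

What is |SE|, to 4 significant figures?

43.80

S is at the origin; SA is horizontal with |SA| = 54.0 and A on the −x side, so A = (-54.00, 0.000). Since A1 is tangent to SA there, FA ⟂ SA, so F = A + (0, 13.8) = (-54.00, 13.80). Since FE ⟂ EW (tangency), |FW| = √(13.8² + 30.0²) = 33.02 regardless of where E sits on A1. So W lies on both circle(S, 65.59) and circle(F, 33.02); the above-SA intersection is W = (-46.74, 46.01). E is the foot of the tangent from W: E = (-40.50, 16.67).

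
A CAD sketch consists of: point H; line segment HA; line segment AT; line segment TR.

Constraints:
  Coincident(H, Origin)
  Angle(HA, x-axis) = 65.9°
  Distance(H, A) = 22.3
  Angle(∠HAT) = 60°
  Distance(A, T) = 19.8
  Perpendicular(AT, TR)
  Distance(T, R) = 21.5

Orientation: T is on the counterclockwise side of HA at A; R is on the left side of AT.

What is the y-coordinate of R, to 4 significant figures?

-3.065

H is at the origin; HA runs at 65.9° with length 22.3, so A = 22.3·(cos 65.9°, sin 65.9°) = (9.106, 20.36). ∠HAT = 60.0°, so AT runs at 65.9° + (180° − 60.0°) = 185.9° from the x-axis; with |AT| = 19.8, T = A + 19.8·(cos 185.9°, sin 185.9°) = (-10.59, 18.32). AT is perpendicular to TR; with |TR| = 21.5 on the left of AT, R = T + 21.5·(0.1028, -0.9947) = (-8.379, -3.065). So R.y = -3.065.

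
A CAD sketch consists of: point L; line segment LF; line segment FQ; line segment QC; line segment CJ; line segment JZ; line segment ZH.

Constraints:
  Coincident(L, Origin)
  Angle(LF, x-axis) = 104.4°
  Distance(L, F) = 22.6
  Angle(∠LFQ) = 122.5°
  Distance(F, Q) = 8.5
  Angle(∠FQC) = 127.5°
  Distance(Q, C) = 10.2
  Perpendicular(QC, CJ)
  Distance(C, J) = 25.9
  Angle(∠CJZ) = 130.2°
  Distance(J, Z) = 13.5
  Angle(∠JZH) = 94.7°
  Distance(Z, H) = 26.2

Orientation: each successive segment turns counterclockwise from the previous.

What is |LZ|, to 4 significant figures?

7.149

L is at the origin; LF runs at 104.4° with length 22.6, so F = (-5.620, 21.89). ∠LFQ = 122.5° gives FQ at 161.9° from the x-axis; with |FQ| = 8.5, Q = (-13.70, 24.53). ∠FQC = 127.5° gives QC at -145.6° from the x-axis; with |QC| = 10.2, C = (-22.12, 18.77). QC ⟂ CJ, so CJ runs at -55.60°; with |CJ| = 25.9, J = (-7.483, -2.602). ∠CJZ = 130.2° gives JZ at -5.800° from the x-axis; with |JZ| = 13.5, Z = (5.948, -3.967). Then |LZ| = |Z − L| = 7.149.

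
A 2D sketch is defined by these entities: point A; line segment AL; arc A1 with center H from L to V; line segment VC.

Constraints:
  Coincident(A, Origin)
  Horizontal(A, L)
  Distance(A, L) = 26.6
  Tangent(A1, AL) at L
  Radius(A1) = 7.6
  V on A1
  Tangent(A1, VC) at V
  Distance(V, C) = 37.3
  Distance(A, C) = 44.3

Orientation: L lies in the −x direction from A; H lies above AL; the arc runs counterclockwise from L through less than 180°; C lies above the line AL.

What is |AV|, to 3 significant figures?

20.1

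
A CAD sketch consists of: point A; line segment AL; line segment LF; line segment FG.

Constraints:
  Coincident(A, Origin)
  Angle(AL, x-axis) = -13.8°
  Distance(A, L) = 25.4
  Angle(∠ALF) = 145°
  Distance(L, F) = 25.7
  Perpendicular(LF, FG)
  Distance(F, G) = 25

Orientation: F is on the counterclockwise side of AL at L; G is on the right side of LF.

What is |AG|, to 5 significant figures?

61.062

∠ALF = 145.0°, so LF runs at -13.8° + (180° − 145.0°) = 21.200° from the x-axis; with |LF| = 25.7, F = L + 25.7·(cos 21.200°, sin 21.200°) = (48.628, 3.2350). The perpendicularity gives FG at right angles to LF; with |FG| = 25.0 on the right of LF, G = F + 25.0·(0.36162, -0.93232) = (57.668, -20.073). Then |AG| = |G − A| = 61.062.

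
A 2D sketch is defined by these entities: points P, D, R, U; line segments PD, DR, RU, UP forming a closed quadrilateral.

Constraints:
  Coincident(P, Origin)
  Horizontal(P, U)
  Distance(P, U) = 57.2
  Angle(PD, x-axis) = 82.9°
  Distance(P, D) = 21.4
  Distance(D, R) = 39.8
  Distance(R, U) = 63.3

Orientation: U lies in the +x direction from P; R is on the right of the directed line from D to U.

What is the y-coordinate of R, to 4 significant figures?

-18.09

Checks: |DR| = 39.80 ✓; |RU| = 63.30 ✓.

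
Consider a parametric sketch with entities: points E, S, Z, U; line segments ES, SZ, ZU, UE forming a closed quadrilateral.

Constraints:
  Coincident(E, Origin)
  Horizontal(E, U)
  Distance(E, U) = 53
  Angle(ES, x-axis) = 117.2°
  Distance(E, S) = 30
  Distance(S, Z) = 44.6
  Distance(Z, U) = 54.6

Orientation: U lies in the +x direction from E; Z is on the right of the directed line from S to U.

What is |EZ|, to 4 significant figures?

15.55

E is at the origin; E and U share the same y with |EU| = 53.0 and U in +x, so U = (53.0, 0). ES runs at 117.2° with |ES| = 30.0, so S = (-13.71, 26.68). Z is determined by |SZ| = 44.6 and |ZU| = 54.6 together: it lies at the intersection of circle(S, 44.6) and circle(U, 54.6). With |SU| = 71.85, the foot of the radical line on SU is 29.02 from S and the perpendicular offset is √(44.6² − 29.02²) = 33.87. Taking the right-of-SU solution: Z = (0.6578, -15.54).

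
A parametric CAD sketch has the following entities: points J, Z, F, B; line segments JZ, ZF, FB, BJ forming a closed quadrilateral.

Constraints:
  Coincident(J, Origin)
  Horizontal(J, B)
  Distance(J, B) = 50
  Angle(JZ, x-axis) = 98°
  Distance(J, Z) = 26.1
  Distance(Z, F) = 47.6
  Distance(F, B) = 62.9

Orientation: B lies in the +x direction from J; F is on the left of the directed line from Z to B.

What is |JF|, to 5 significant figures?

66.697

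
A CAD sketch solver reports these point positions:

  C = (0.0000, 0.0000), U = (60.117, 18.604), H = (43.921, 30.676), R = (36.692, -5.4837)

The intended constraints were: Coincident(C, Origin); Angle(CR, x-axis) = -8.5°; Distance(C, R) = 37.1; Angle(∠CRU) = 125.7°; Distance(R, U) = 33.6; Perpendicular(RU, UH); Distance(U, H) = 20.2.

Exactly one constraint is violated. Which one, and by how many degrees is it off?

Perpendicular(RU, UH) — off by 7.50°.

C = (0.00, 0.00) ✓; CR at -8.500° ✓; |CR| = 37.10 ✓; ∠CRU = 125.7° ✓; |RU| = 33.60 ✓; ∠(RU, UH) = 97.50° ✗; |UH| = 20.20 ✓.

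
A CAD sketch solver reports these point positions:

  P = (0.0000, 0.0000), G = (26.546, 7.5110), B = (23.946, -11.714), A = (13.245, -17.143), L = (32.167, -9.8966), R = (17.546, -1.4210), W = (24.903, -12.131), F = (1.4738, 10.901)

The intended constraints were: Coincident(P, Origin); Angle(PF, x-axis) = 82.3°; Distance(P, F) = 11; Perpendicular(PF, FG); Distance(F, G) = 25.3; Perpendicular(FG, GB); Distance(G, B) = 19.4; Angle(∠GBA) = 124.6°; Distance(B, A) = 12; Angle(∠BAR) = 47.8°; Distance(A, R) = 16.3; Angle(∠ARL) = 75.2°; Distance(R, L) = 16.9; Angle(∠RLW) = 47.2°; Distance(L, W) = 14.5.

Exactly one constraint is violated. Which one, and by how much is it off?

Distance(L, W) = 14.5 — off by 6.90.

P = (0.00, 0.00) ✓; PF at 82.30° ✓; |PF| = 11.00 ✓; ∠(PF, FG) = 90.00° ✓; |FG| = 25.30 ✓; ∠(FG, GB) = 90.00° ✓; |GB| = 19.40 ✓; ∠GBA = 124.6° ✓; |BA| = 12.00 ✓; ∠BAR = 47.80° ✓; |AR| = 16.30 ✓; ∠ARL = 75.20° ✓; |RL| = 16.90 ✓; ∠RLW = 47.20° ✓; |LW| = 7.600 ✗.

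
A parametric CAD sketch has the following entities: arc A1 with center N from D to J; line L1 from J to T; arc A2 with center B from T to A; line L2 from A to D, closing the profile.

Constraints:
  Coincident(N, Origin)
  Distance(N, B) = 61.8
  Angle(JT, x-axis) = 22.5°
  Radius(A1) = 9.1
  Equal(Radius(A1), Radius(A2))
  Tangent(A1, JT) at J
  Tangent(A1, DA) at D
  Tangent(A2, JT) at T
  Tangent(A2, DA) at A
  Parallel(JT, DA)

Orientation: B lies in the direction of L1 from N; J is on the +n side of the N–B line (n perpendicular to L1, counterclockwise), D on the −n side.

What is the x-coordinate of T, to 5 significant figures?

53.613

The slot axis is L1's direction at 22.5°, so u = (cos 22.5°, sin 22.5°) = (0.92388, 0.38268) and n = (−sin 22.5°, cos 22.5°) = (-0.38268, 0.92388). N is at the origin and B lies 61.8 along u from N, so B = 61.8·u = (57.096, 23.650). Tangency of A1 to both parallel lines with radius 9.1 puts J and D at N ± 9.1·n: J = (-3.4824, 8.4073), D = (3.4824, -8.4073). Equal radii place T and A the same way about B: T = B + 9.1·n = (53.613, 32.057), A = B − 9.1·n = (60.578, 15.243). So T.x = 53.613.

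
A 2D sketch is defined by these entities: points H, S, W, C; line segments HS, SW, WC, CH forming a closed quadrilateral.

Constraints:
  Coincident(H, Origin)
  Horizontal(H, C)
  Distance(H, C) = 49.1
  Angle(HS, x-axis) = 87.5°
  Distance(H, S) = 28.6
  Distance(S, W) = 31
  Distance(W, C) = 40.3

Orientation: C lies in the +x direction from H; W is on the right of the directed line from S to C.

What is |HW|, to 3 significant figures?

8.95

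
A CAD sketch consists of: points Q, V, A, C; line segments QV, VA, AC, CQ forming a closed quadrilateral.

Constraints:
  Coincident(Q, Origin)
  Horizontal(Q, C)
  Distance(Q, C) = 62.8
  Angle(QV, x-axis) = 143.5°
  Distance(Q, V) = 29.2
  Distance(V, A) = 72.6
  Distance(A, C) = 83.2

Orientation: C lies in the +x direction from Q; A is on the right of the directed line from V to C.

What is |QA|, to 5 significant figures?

52.067

Q is at the origin; Q and C share the same y with |QC| = 62.8 and C in +x, so C = (62.8, 0). QV runs at 143.5° with |QV| = 29.2, so V = (-23.473, 17.369). A is determined by |VA| = 72.6 and |AC| = 83.2 together: it lies at the intersection of circle(V, 72.6) and circle(C, 83.2). With |VC| = 88.004, the foot of the radical line on VC is 34.619 from V and the perpendicular offset is √(72.6² − 34.619²) = 63.815. Taking the right-of-VC solution: A = (-2.1295, -52.023).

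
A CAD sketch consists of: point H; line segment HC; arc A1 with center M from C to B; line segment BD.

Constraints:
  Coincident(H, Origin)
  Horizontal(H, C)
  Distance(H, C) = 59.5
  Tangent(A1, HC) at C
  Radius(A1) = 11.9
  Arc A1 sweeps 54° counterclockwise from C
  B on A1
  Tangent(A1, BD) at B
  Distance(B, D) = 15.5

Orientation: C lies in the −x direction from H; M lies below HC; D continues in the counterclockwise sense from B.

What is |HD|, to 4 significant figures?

80.16

H is at the origin; H and C share the same y with |HC| = 59.5 and C on the −x side, so C = (-59.50, 0.000). Since A1 is tangent to HC there, MC ⟂ HC, so M = C + (0, -11.9) = (-59.50, -11.90). On A1, C sits at bearing 90° from M; a 54° counterclockwise sweep puts B at bearing 144°, so B = M + 11.9·(cos 144°, sin 144°) = (-69.13, -4.905). A1 meets BD tangentially, so MB is at right angles to BD, so BD runs along (−sin 144°, cos 144°); with |BD| = 15.5, D = (-78.24, -17.45). Then |HD| = |D − H| = 80.16.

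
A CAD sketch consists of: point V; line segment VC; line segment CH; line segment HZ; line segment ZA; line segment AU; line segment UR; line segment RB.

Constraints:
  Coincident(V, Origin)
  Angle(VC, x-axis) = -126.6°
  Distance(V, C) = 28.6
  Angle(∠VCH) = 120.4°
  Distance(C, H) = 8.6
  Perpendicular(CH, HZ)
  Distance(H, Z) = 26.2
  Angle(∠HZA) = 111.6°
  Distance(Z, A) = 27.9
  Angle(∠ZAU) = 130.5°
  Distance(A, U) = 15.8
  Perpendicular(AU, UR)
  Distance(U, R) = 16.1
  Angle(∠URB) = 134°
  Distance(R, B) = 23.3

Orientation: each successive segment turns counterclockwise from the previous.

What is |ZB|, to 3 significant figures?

20.4

V is at the origin; VC runs at -126.6° with length 28.6, so C = (-17.1, -23.0). ∠VCH = 120.4° gives CH at -67.0° from the x-axis; with |CH| = 8.6, H = (-13.7, -30.9). CH is perpendicular to HZ, so HZ runs at 23.0°; with |HZ| = 26.2, Z = (10.4, -20.6). ∠HZA = 111.6° gives ZA at 91.4° from the x-axis; with |ZA| = 27.9, A = (9.74, 7.25). ∠ZAU = 130.5° gives AU at 141° from the x-axis; with |AU| = 15.8, U = (-2.52, 17.2). AU is perpendicular to UR, so UR runs at -129°; with |UR| = 16.1, R = (-12.7, 4.72). ∠URB = 134.0° gives RB at -83.1° from the x-axis; with |RB| = 23.3, B = (-9.87, -18.4). Then |ZB| = |B − Z| = 20.4.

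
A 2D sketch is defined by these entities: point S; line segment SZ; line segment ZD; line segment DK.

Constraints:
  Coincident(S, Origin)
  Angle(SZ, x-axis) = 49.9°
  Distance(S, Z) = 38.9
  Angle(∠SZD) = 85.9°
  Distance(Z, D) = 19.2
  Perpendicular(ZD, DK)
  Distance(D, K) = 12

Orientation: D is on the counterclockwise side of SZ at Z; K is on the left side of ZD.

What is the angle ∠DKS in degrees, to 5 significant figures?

148.51°

S is at the origin; SZ runs at 49.9° with length 38.9, so Z = 38.9·(cos 49.9°, sin 49.9°) = (25.056, 29.755). ∠SZD = 85.9°, so ZD runs at 49.9° + (180° − 85.9°) = 144.00° from the x-axis; with |ZD| = 19.2, D = Z + 19.2·(cos 144.00°, sin 144.00°) = (9.5233, 41.041). ZD is perpendicular to DK; with |DK| = 12.0 on the left of ZD, K = D + 12.0·(-0.58779, -0.80902) = (2.4699, 31.333). Then cos ∠DKS = KD·KS / (|KD||KS|), giving 148.51°.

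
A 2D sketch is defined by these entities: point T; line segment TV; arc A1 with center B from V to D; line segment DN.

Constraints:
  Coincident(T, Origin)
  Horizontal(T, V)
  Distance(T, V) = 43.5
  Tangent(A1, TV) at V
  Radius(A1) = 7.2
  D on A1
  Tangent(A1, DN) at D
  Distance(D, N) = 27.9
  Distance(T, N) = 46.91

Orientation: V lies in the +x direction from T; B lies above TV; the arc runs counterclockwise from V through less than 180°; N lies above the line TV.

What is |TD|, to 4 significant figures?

50.59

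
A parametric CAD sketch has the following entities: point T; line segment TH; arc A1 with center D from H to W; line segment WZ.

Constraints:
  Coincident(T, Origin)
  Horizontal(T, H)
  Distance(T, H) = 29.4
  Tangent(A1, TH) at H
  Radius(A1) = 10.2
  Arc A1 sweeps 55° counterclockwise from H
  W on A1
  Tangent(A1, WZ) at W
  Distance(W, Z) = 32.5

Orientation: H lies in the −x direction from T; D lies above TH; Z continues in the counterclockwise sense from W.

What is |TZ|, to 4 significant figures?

31.07

T is at the origin; T and H share the same y with |TH| = 29.4 and H on the −x side, so H = (-29.40, 0.000). Since A1 is tangent to TH there, DH ⟂ TH, so D = H + (0, 10.2) = (-29.40, 10.20). On A1, H sits at bearing -90° from D; a 55° counterclockwise sweep puts W at bearing -35°, so W = D + 10.2·(cos -35°, sin -35°) = (-21.04, 4.350). Since A1 is tangent to WZ there, DW ⟂ WZ, so WZ runs along (−sin -35°, cos -35°); with |WZ| = 32.5, Z = (-2.403, 30.97). Then |TZ| = |Z − T| = 31.07.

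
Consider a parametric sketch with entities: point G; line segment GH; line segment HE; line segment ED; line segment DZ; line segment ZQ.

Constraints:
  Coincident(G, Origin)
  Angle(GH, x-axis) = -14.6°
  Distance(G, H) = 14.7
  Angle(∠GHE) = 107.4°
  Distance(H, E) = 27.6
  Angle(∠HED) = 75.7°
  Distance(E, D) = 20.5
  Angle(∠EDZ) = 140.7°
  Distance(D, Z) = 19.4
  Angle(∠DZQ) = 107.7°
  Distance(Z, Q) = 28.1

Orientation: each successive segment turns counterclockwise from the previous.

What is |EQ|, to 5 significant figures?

45.925

∠EDZ = 140.7° gives DZ at -158.40° from the x-axis; with |DZ| = 19.4, Z = (-8.7161, 18.792). ∠DZQ = 107.7° gives ZQ at -86.100° from the x-axis; with |ZQ| = 28.1, Q = (-6.8049, -9.2432). Then |EQ| = |Q − E| = 45.925.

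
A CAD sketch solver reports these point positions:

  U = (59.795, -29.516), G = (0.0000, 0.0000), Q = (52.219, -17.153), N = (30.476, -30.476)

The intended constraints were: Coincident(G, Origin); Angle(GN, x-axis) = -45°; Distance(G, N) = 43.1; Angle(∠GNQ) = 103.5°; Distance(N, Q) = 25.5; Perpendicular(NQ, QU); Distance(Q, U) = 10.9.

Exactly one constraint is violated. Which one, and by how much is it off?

Distance(Q, U) = 10.9 — off by 3.60.

G = (0.00, 0.00) ✓; GN at -45.00° ✓; |GN| = 43.10 ✓; ∠GNQ = 103.5° ✓; |NQ| = 25.50 ✓; ∠(NQ, QU) = 90.00° ✓; |QU| = 14.50 ✗.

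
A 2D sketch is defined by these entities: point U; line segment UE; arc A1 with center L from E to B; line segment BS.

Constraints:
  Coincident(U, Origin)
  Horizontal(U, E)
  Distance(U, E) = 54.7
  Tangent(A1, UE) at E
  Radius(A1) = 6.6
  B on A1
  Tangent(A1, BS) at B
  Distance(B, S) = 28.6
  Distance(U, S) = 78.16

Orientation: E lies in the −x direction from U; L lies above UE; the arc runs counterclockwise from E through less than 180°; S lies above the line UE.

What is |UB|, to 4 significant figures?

51.71

Checks: |LB| = 6.600 ✓; ∠(LB, BS) = 90.00° ✓; |BS| = 28.60 ✓; |US| = 78.16 ✓.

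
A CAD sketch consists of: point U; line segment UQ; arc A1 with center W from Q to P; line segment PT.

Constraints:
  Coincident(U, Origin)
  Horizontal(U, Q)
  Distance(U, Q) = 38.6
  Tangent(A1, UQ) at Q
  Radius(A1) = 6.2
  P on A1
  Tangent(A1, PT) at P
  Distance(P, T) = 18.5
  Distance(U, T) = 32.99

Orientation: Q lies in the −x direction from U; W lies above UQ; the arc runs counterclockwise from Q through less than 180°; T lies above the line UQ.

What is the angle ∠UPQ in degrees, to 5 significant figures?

140.05°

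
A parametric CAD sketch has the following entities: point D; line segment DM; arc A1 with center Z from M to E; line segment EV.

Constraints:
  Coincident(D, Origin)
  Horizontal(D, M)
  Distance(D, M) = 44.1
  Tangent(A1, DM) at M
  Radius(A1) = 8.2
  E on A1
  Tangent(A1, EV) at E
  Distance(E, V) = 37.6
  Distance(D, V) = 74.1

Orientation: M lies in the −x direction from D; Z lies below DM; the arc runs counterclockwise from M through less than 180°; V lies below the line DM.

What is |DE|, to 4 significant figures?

52.50

D is at the origin; D and M share the same y with |DM| = 44.1 and M on the −x side, so M = (-44.10, 0.000). Since A1 is tangent to DM there, ZM ⟂ DM, so Z = M + (0, -8.2) = (-44.10, -8.200). Since ZE ⟂ EV (tangency), |ZV| = √(8.2² + 37.6²) = 38.48 regardless of where E sits on A1. So V lies on both circle(D, 74.1) and circle(Z, 38.48); the below-DM intersection is V = (-60.26, -43.13). E is the foot of the tangent from V: E = (-52.11, -6.422).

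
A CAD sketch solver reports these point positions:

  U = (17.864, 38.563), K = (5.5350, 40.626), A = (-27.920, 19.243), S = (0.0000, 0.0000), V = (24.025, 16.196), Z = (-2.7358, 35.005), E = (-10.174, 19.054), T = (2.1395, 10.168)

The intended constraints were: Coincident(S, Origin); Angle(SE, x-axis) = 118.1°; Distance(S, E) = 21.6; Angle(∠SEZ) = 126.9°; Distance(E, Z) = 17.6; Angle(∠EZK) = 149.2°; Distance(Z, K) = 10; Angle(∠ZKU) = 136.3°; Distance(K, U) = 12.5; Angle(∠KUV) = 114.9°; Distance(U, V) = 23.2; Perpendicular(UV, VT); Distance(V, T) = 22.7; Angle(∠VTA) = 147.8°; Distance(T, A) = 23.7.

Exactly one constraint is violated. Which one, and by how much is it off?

Distance(T, A) = 23.7 — off by 7.70.

S = (0.00, 0.00) ✓; SE at 118.1° ✓; |SE| = 21.60 ✓; ∠SEZ = 126.9° ✓; |EZ| = 17.60 ✓; ∠EZK = 149.2° ✓; |ZK| = 10.00 ✓; ∠ZKU = 136.3° ✓; |KU| = 12.50 ✓; ∠KUV = 114.9° ✓; |UV| = 23.20 ✓; ∠(UV, VT) = 90.00° ✓; |VT| = 22.70 ✓; ∠VTA = 147.8° ✓; |TA| = 31.40 ✗.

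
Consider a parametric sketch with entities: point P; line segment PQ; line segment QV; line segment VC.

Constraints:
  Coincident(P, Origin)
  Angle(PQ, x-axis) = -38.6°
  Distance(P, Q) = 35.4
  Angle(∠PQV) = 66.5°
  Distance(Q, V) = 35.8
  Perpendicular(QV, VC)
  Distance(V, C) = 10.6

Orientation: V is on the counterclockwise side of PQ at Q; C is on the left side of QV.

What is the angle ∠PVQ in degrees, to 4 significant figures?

56.26°

P is at the origin; PQ runs at -38.6° with length 35.4, so Q = 35.4·(cos -38.6°, sin -38.6°) = (27.67, -22.09). ∠PQV = 66.5°, so QV runs at -38.6° + (180° − 66.5°) = 74.90° from the x-axis; with |QV| = 35.8, V = Q + 35.8·(cos 74.90°, sin 74.90°) = (36.99, 12.48). Then cos ∠PVQ = VP·VQ / (|VP||VQ|), giving 56.26°.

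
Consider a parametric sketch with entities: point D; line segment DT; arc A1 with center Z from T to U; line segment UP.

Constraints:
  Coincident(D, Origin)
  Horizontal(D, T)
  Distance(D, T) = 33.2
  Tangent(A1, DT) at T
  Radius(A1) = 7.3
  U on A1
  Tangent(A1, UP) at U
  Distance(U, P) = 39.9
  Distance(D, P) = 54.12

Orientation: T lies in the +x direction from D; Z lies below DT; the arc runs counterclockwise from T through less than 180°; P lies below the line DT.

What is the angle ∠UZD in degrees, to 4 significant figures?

13.03°

Checks: |ZU| = 7.300 ✓; ∠(ZU, UP) = 90.00° ✓; |UP| = 39.90 ✓; |DP| = 54.12 ✓.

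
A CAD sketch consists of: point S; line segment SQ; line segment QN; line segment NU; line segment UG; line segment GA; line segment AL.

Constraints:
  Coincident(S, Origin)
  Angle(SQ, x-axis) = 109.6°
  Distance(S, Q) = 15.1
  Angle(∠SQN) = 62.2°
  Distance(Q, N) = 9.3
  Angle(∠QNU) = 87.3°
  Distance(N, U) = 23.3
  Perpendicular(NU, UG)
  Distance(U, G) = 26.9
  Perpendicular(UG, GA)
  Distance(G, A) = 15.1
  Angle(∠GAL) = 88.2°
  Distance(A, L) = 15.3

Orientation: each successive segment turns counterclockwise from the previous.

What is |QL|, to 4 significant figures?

8.562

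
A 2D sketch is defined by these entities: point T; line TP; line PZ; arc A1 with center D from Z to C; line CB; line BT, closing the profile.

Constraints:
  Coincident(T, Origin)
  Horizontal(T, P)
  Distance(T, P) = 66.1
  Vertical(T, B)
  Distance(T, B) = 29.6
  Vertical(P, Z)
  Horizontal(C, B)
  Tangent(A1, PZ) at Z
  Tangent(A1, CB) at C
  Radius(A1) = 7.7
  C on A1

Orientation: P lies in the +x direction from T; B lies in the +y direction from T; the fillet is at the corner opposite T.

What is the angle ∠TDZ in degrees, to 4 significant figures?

159.4°

T is at the origin; TP is horizontal with |TP| = 66.1 and P on the +x side, so P = (66.10, 0.000). TB is vertical with |TB| = 29.6 and B on the +y side, so B = (0.000, 29.60). The virtual corner opposite T is at (66.10, 29.60). The tangent condition forces DZ to be normal to PZ and the tangent condition forces DC to be normal to CB, with radius 7.7, so the center D sits 7.7 in from both sides at D = (58.40, 21.90). That places the tangent points at Z = (66.10, 21.90) on PZ and C = (58.40, 29.60) on CB. Then cos ∠TDZ = DT·DZ / (|DT||DZ|), giving 159.4°.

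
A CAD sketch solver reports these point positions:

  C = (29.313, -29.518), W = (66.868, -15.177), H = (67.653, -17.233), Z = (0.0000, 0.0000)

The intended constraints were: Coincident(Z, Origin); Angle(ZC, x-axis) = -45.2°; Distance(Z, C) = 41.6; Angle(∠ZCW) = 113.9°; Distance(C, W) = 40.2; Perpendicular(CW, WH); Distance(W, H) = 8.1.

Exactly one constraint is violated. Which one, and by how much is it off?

Distance(W, H) = 8.1 — off by 5.90.

Z = (0.00, 0.00) ✓; ZC at -45.20° ✓; |ZC| = 41.60 ✓; ∠ZCW = 113.9° ✓; |CW| = 40.20 ✓; ∠(CW, WH) = 90.00° ✓; |WH| = 2.201 ✗.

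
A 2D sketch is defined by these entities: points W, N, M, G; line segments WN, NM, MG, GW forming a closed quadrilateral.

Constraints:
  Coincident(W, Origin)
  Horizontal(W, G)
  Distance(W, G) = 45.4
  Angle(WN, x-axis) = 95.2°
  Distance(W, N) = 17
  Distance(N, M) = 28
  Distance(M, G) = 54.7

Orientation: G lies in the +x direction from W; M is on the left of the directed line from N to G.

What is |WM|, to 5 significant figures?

43.480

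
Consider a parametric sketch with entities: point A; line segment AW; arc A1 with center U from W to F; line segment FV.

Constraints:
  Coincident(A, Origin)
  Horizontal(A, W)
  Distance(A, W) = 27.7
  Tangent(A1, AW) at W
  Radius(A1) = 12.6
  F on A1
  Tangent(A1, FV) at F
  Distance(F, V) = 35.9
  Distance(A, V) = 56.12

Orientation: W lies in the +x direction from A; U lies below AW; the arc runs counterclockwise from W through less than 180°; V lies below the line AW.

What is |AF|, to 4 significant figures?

22.09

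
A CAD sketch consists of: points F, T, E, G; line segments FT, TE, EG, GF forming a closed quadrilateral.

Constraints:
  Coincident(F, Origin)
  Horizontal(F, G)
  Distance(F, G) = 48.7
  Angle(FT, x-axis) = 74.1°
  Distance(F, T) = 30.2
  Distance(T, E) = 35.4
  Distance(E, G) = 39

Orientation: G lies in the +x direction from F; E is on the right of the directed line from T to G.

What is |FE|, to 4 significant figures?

12.00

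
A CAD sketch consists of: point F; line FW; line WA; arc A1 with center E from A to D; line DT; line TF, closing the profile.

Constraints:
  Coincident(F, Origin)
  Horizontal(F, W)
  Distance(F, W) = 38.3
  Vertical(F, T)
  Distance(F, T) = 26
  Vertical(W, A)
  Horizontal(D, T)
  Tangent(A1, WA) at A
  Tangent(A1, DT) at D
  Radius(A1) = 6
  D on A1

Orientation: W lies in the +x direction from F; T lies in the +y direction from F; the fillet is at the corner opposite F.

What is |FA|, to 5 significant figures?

43.208

F is at the origin; F and W share the same y with |FW| = 38.3 and W on the +x side, so W = (38.300, 0.0000). F and T share the same x with |FT| = 26.0 and T on the +y side, so T = (0.0000, 26.000). The virtual corner opposite F is at (38.300, 26.000). A1 meets WA tangentially, so EA is at right angles to WA and since A1 is tangent to DT there, ED ⟂ DT, with radius 6.0, so the center E sits 6.0 in from both sides at E = (32.300, 20.000). That places the tangent points at A = (38.300, 20.000) on WA and D = (32.300, 26.000) on DT. Then |FA| = |A − F| = 43.208.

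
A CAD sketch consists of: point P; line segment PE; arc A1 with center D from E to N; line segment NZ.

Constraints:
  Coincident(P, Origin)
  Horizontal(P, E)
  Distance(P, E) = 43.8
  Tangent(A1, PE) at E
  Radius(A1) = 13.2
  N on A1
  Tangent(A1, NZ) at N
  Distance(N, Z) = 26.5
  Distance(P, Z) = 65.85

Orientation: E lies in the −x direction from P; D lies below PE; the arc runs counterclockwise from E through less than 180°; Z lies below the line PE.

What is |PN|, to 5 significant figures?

58.923

P is at the origin; PE is horizontal with |PE| = 43.8 and E on the −x side, so E = (-43.800, 0.0000). Tangency of A1 to PE means the radius DE is perpendicular to PE, so D = E + (0, -13.2) = (-43.800, -13.200). Since DN ⟂ NZ (tangency), |DZ| = √(13.2² + 26.5²) = 29.606 regardless of where N sits on A1. So Z lies on both circle(P, 65.85) and circle(D, 29.606); the below-PE intersection is Z = (-50.731, -41.983). N is the foot of the tangent from Z: N = (-56.665, -16.156).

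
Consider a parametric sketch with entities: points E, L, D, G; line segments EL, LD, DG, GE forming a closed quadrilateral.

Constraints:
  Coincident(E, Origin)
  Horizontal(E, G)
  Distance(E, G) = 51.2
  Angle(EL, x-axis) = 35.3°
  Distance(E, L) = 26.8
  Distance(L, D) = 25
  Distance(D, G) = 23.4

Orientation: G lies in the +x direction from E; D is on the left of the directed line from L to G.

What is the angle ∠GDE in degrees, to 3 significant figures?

76.9°

E is at the origin; E and G share the same y with |EG| = 51.2 and G in +x, so G = (51.2, 0). EL runs at 35.3° with |EL| = 26.8, so L = (21.9, 15.5). D is determined by |LD| = 25.0 and |DG| = 23.4 together: it lies at the intersection of circle(L, 25.0) and circle(G, 23.4). With |LG| = 33.2, the foot of the radical line on LG is 17.8 from L and the perpendicular offset is √(25.0² − 17.8²) = 17.6. Taking the left-of-LG solution: D = (45.8, 22.8).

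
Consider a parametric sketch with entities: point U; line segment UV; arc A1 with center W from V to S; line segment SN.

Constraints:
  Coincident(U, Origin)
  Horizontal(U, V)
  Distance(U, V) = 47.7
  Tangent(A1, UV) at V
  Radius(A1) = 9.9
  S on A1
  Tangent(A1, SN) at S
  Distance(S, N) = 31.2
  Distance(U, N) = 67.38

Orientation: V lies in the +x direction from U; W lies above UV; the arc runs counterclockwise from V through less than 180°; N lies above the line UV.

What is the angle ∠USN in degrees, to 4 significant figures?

92.06°

Checks: |WS| = 9.900 ✓; ∠(WS, SN) = 90.00° ✓; |SN| = 31.20 ✓; |UN| = 67.38 ✓.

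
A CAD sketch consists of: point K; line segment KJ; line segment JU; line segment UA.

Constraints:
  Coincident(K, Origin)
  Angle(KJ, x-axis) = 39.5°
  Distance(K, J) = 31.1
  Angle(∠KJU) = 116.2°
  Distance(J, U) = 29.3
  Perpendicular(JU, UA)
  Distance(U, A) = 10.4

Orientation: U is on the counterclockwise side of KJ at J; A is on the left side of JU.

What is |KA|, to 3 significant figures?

46.5

∠KJU = 116.2°, so JU runs at 39.5° + (180° − 116.2°) = 103° from the x-axis; with |JU| = 29.3, U = J + 29.3·(cos 103°, sin 103°) = (17.3, 48.3). JU ⟂ UA; with |UA| = 10.4 on the left of JU, A = U + 10.4·(-0.973, -0.230) = (7.14, 45.9). Then |KA| = |A − K| = 46.5.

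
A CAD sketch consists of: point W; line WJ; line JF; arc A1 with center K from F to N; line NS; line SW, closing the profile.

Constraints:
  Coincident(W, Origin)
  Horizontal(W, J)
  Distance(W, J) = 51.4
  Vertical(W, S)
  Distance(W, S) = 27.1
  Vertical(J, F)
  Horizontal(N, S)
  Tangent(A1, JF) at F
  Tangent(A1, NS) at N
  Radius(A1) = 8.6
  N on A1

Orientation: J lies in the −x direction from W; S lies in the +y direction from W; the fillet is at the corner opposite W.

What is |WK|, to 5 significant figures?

46.627

W is at the origin; WJ is horizontal with |WJ| = 51.4 and J on the −x side, so J = (-51.400, 0.0000). WS is vertical with |WS| = 27.1 and S on the +y side, so S = (0.0000, 27.100). The virtual corner opposite W is at (-51.400, 27.100). Since A1 is tangent to JF there, KF ⟂ JF and the tangent condition forces KN to be normal to NS, with radius 8.6, so the center K sits 8.6 in from both sides at K = (-42.800, 18.500). Then |WK| = |K − W| = 46.627.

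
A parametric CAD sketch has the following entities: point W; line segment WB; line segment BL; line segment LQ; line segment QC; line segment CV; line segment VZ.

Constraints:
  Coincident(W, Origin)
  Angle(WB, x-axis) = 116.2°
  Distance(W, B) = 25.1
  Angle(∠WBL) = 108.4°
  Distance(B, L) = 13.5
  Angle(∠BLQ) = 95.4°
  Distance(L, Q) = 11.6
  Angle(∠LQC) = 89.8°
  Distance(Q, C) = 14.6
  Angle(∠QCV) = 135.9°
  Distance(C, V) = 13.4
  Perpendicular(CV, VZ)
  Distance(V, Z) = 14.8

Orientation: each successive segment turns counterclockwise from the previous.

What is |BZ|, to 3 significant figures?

7.14

W is at the origin; WB runs at 116.2° with length 25.1, so B = (-11.1, 22.5). ∠WBL = 108.4° gives BL at -172° from the x-axis; with |BL| = 13.5, L = (-24.5, 20.7). ∠BLQ = 95.4° gives LQ at -87.6° from the x-axis; with |LQ| = 11.6, Q = (-24.0, 9.10). ∠LQC = 89.8° gives QC at 2.60° from the x-axis; with |QC| = 14.6, C = (-9.39, 9.76). ∠QCV = 135.9° gives CV at 46.7° from the x-axis; with |CV| = 13.4, V = (-0.196, 19.5). The perpendicularity gives VZ at right angles to CV, so VZ runs at 137°; with |VZ| = 14.8, Z = (-11.0, 29.7). Then |BZ| = |Z − B| = 7.14.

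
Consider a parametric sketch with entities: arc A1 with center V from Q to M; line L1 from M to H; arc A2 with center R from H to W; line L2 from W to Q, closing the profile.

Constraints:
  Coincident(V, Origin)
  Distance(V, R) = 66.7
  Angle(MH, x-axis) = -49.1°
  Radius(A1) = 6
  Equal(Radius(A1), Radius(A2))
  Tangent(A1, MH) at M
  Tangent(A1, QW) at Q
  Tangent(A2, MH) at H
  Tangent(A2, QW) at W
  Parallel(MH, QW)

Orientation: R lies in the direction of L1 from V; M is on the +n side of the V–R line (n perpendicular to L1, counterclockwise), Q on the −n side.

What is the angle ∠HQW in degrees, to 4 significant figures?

10.20°

The slot axis is L1's direction at -49.1°, so u = (cos -49.1°, sin -49.1°) = (0.6547, -0.7559) and n = (−sin -49.1°, cos -49.1°) = (0.7559, 0.6547). V is at the origin and R lies 66.7 along u from V, so R = 66.7·u = (43.67, -50.42). Tangency of A1 to both parallel lines with radius 6.0 puts M and Q at V ± 6.0·n: M = (4.535, 3.928), Q = (-4.535, -3.928). Equal radii place H and W the same way about R: H = R + 6.0·n = (48.21, -46.49), W = R − 6.0·n = (39.14, -54.34). Then cos ∠HQW = QH·QW / (|QH||QW|), giving 10.20°.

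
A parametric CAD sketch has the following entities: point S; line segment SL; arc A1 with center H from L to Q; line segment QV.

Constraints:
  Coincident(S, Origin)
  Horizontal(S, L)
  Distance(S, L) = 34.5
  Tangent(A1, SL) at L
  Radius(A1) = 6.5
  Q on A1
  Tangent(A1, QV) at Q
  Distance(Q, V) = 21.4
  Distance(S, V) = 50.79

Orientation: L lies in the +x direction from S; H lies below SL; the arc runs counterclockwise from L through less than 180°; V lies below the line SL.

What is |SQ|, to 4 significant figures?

31.28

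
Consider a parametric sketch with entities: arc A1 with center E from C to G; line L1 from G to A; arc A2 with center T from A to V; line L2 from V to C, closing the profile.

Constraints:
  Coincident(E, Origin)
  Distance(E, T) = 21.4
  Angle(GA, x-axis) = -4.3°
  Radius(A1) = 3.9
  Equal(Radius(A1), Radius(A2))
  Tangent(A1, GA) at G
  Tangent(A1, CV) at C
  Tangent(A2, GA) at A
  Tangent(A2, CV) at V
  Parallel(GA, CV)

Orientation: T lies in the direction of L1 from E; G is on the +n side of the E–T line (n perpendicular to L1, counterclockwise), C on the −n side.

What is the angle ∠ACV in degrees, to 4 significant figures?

20.03°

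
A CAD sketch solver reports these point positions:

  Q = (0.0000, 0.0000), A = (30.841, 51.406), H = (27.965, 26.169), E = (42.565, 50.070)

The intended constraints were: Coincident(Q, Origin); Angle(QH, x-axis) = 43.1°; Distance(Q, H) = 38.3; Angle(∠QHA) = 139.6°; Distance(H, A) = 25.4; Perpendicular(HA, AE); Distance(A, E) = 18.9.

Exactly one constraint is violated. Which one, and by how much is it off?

Distance(A, E) = 18.9 — off by 7.10.

Q = (0.00, 0.00) ✓; QH at 43.10° ✓; |QH| = 38.30 ✓; ∠QHA = 139.6° ✓; |HA| = 25.40 ✓; ∠(HA, AE) = 90.00° ✓; |AE| = 11.80 ✗.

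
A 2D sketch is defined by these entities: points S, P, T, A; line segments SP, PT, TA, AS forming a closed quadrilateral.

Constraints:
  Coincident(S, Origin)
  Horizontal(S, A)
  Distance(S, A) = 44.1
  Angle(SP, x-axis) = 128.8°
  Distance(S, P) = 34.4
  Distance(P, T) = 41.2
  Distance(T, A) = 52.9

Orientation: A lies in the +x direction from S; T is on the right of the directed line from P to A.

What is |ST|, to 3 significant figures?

14.0

Checks: |PT| = 41.20 ✓; |TA| = 52.90 ✓.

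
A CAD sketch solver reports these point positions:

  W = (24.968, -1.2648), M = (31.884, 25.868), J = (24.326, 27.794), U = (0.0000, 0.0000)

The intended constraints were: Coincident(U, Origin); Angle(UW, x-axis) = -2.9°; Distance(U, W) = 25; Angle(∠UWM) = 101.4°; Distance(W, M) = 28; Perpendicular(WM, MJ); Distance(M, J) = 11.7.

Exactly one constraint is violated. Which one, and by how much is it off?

Distance(M, J) = 11.7 — off by 3.90.

U = (0.00, 0.00) ✓; UW at -2.900° ✓; |UW| = 25.00 ✓; ∠UWM = 101.4° ✓; |WM| = 28.00 ✓; ∠(WM, MJ) = 90.00° ✓; |MJ| = 7.800 ✗.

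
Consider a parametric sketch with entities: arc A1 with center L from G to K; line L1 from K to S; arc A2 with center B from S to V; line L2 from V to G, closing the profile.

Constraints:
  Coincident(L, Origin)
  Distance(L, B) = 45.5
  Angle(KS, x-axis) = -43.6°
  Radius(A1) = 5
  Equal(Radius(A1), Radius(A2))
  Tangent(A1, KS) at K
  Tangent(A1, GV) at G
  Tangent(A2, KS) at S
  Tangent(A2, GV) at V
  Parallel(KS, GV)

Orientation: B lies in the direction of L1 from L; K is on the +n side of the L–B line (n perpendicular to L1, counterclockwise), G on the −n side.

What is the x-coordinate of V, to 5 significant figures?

29.502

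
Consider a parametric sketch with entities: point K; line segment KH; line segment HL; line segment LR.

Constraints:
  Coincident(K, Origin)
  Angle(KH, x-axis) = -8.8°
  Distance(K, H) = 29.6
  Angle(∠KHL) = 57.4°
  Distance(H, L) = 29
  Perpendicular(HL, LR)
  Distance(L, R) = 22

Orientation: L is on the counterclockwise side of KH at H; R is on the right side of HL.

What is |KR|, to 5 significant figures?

48.718

∠KHL = 57.4°, so HL runs at -8.8° + (180° − 57.4°) = 113.80° from the x-axis; with |HL| = 29.0, L = H + 29.0·(cos 113.80°, sin 113.80°) = (17.549, 22.005). HL is perpendicular to LR; with |LR| = 22.0 on the right of HL, R = L + 22.0·(0.91496, 0.40355) = (37.678, 30.883). Then |KR| = |R − K| = 48.718.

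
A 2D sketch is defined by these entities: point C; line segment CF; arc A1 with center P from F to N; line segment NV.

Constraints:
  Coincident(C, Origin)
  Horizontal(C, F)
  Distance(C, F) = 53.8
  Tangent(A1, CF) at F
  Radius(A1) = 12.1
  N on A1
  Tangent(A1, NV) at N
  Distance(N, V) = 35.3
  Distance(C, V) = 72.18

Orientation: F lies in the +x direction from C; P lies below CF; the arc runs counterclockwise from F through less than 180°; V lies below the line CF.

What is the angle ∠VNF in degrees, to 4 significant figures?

126.4°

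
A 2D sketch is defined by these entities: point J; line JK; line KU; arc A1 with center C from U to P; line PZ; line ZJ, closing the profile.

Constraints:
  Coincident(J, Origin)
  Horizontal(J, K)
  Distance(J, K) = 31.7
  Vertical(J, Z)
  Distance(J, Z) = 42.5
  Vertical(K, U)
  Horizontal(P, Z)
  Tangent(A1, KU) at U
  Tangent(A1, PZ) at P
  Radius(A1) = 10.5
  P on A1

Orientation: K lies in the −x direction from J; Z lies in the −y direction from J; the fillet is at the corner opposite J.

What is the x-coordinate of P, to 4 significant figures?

-21.20

The virtual corner opposite J is at (-31.70, -42.50). The tangent condition forces CU to be normal to KU and tangency of A1 to PZ means the radius CP is perpendicular to PZ, with radius 10.5, so the center C sits 10.5 in from both sides at C = (-21.20, -32.00). That places the tangent points at U = (-31.70, -32.00) on KU and P = (-21.20, -42.50) on PZ. So P.x = -21.20.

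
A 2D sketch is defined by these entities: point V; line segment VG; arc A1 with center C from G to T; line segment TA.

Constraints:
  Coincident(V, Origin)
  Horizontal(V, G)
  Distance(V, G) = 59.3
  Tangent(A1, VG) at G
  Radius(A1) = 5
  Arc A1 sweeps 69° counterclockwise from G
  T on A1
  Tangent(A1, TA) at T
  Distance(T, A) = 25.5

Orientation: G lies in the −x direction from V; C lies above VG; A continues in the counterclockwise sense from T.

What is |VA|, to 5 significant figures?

52.910

V is at the origin; V and G share the same y with |VG| = 59.3 and G on the −x side, so G = (-59.300, 0.0000). Since A1 is tangent to VG there, CG ⟂ VG, so C = G + (0, 5) = (-59.300, 5.0000). On A1, G sits at bearing -90° from C; a 69° counterclockwise sweep puts T at bearing -21°, so T = C + 5.0·(cos -21°, sin -21°) = (-54.632, 3.2082). Tangency of A1 to TA means the radius CT is perpendicular to TA, so TA runs along (−sin -21°, cos -21°); with |TA| = 25.5, A = (-45.494, 27.014). Then |VA| = |A − V| = 52.910.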